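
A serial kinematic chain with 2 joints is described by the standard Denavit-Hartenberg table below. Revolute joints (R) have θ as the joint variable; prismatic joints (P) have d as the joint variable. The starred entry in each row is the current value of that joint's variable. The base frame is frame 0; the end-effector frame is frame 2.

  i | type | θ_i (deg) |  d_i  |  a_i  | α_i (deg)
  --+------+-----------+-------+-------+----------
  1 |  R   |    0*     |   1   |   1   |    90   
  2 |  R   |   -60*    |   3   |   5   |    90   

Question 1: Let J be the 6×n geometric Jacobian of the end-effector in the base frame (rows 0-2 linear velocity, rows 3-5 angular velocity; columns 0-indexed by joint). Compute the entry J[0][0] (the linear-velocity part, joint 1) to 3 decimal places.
axis z_0 = ẑ; lever o_n−o_0 = (3.5000,-3.0000,-3.3301)
cross product → J_v[:, 0] = (3.0000,3.5000,-0.0000)
J_ω[:, 0] = z_0
entry J[0][0] = 3.0000

3.000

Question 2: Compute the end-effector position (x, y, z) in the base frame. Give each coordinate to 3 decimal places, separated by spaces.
3.500 -3.000 -3.330

after link 1: o_1 = (1.0000, 0.0000, 1.0000)
after link 2: o_2 = (3.5000, -3.0000, -3.3301)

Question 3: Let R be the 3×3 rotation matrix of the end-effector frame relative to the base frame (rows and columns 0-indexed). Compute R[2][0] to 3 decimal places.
End-effector x-axis (col 0 of R) = (0.5000,-0.0000,-0.8660)
R[2][0] = -0.8660

-0.866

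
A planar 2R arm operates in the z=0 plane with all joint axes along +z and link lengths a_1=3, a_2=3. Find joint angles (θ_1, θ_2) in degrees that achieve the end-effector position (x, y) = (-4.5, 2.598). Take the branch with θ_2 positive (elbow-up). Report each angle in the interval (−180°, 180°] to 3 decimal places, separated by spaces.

cos θ_2 = (26.9996−3²−3²)/(2·3·3) = 0.5000; θ_2 = 60.0015° (elbow-up)
β = atan2(2.5980,-4.5000) = 150.0007°; ψ = atan2(2.5981,4.4999) = 30.0007°
θ_1 = β − ψ = 120.0000°

120.000 60.001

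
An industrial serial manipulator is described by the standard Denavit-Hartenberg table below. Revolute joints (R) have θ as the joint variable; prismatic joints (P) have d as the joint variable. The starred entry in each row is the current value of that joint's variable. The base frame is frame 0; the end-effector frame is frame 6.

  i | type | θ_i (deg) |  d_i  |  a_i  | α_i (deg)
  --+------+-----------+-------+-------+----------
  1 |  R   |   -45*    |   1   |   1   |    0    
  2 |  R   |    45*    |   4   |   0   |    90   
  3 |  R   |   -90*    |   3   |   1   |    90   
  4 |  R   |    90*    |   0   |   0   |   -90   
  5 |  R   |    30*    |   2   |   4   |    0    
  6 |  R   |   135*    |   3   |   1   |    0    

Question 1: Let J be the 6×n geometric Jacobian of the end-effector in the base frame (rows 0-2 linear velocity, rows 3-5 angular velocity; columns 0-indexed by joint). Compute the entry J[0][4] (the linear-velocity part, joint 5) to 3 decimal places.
axis z_4 = (-0.0000,-0.0000,1.0000); lever o_n−o_4 = (2.2588,-2.4982,5.0000)
cross product → J_v[:, 4] = (2.4982,2.2588,0.0000)
J_ω[:, 4] = z_4
entry J[0][4] = 2.4982

2.498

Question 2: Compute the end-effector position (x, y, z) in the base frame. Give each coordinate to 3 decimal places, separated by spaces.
after link 1: o_1 = (0.7071, -0.7071, 1.0000)
after link 2: o_2 = (0.7071, -0.7071, 5.0000)
after link 3: o_3 = (0.7071, -3.7071, 4.0000)
after link 4: o_4 = (0.7071, -3.7071, 4.0000)
after link 5: o_5 = (2.7071, -7.1712, 6.0000)
after link 6: o_6 = (2.9659, -6.2053, 9.0000)

2.966 -6.205 9.000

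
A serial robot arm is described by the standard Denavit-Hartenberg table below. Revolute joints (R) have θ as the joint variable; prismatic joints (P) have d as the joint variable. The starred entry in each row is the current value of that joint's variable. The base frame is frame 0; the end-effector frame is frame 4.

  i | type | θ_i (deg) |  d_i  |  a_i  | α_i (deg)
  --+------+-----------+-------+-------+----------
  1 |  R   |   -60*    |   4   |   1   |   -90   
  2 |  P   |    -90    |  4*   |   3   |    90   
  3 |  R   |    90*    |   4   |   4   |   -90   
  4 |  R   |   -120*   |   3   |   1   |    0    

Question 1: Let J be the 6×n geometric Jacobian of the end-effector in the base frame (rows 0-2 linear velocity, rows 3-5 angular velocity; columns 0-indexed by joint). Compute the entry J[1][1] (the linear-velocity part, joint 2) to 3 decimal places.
prismatic axis z_1 = (0.8660,0.5000,0.0000)
J_v[:, 1] = z_1; J_ω[:, 1] = (0,0,0)
entry J[1][1] = 0.5000

0.500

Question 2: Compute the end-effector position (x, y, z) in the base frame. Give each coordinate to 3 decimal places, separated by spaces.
4.562 7.098 4.000

after link 1: o_1 = (0.5000, -0.8660, 4.0000)
after link 2: o_2 = (3.9641, 1.1340, 7.0000)
after link 3: o_3 = (5.4282, 6.5981, 7.0000)
after link 4: o_4 = (4.5622, 7.0981, 4.0000)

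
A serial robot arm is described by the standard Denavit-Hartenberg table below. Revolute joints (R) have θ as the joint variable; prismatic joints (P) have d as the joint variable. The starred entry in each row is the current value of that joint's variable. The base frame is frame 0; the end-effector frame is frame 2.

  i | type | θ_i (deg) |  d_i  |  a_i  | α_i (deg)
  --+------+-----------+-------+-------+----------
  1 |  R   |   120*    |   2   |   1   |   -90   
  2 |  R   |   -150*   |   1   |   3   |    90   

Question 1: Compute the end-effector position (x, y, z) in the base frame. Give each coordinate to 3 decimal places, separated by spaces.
-0.067 -1.884 3.500

after link 1: o_1 = (-0.5000, 0.8660, 2.0000)
after link 2: o_2 = (-0.0670, -1.8840, 3.5000)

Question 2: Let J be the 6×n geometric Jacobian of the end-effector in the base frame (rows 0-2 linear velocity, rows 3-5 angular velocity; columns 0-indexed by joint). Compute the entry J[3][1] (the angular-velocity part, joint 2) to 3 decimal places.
-0.866

axis z_1 = (-0.8660,-0.5000,0.0000); lever o_n−o_1 = (0.4330,-2.7500,1.5000)
cross product → J_v[:, 1] = (-0.7500,1.2990,2.5981)
J_ω[:, 1] = z_1
entry J[3][1] = -0.8660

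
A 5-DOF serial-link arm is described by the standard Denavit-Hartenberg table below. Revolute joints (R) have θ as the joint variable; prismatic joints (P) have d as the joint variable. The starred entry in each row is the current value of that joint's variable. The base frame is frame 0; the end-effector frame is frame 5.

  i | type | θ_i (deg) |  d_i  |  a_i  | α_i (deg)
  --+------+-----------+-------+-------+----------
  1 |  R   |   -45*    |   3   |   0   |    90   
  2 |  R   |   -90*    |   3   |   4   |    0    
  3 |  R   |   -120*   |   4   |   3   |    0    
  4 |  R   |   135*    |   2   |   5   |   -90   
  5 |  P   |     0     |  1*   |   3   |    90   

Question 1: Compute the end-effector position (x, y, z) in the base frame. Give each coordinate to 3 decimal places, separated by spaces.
after link 1: o_1 = (0.0000, 0.0000, 3.0000)
after link 2: o_2 = (-2.1213, -2.1213, -1.0000)
after link 3: o_3 = (-6.7869, -3.1126, 0.5000)
after link 4: o_4 = (-7.2860, -5.4419, -4.3296)
after link 5: o_5 = (-6.0540, -6.6740, -6.9686)

-6.054 -6.674 -6.969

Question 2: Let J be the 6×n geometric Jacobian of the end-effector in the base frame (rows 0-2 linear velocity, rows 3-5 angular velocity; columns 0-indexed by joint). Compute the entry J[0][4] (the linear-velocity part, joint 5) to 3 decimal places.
prismatic axis z_4 = (0.6830,-0.6830,0.2588)
J_v[:, 4] = z_4; J_ω[:, 4] = (0,0,0)
entry J[0][4] = 0.6830

0.683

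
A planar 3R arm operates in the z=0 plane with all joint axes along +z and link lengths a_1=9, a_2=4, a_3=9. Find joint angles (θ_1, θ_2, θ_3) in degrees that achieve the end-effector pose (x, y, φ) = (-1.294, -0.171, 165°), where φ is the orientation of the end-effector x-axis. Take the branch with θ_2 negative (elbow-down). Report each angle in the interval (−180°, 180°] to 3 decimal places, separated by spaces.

7.659 -119.998 -82.660

wrist centre = target − a_3·(cos φ, sin φ) = (7.3993, -2.5004)
cos θ_2 = (61.0020−9²−4²)/(2·9·4) = -0.5000; θ_2 = -119.9982° (elbow-down)
β = atan2(-2.5004,7.3993) = -18.6711°; ψ = atan2(-3.4642,7.0001) = -26.3296°
θ_1 = β − ψ = 7.6585°
θ_3 = φ − θ_1 − θ_2 = -82.6603° (wrapped to (-180°,180°])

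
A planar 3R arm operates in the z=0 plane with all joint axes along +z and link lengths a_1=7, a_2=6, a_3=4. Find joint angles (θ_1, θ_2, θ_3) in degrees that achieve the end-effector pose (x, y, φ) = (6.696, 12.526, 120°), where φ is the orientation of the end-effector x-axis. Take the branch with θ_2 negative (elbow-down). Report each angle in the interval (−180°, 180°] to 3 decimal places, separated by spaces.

wrist centre = target − a_3·(cos φ, sin φ) = (8.6960, 9.0619)
cos θ_2 = (157.7384−7²−6²)/(2·7·6) = 0.8659; θ_2 = -30.0105° (elbow-down)
β = atan2(9.0619,8.6960) = 46.1804°; ψ = atan2(-3.0010,12.1956) = -13.8240°
θ_1 = β − ψ = 60.0044°
θ_3 = φ − θ_1 − θ_2 = 90.0061° (wrapped to (-180°,180°])

60.004 -30.011 90.006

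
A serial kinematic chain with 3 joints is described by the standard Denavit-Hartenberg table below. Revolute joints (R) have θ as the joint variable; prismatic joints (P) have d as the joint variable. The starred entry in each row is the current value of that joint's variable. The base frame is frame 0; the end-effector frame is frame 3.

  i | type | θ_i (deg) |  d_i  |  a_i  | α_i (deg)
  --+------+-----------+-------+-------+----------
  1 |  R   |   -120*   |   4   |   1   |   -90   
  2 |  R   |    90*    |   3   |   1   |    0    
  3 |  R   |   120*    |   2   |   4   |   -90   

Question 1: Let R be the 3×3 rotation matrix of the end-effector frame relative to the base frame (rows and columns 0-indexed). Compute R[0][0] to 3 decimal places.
End-effector x-axis (col 0 of R) = (0.4330,0.7500,0.5000)
R[0][0] = 0.4330

0.433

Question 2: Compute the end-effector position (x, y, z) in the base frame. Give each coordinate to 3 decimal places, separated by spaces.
after link 1: o_1 = (-0.5000, -0.8660, 4.0000)
after link 2: o_2 = (2.0981, -2.3660, 3.0000)
after link 3: o_3 = (5.5622, -0.3660, 5.0000)

5.562 -0.366 5.000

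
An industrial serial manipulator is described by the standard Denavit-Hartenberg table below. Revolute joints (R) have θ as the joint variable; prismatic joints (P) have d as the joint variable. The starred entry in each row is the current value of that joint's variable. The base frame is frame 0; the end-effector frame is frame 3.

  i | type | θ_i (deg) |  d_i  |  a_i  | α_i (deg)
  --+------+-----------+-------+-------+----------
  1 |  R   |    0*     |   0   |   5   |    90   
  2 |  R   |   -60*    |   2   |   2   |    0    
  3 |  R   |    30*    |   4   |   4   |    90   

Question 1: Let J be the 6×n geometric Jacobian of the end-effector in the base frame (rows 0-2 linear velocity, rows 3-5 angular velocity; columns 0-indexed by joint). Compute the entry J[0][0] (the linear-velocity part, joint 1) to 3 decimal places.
axis z_0 = ẑ; lever o_n−o_0 = (9.4641,-6.0000,-3.7321)
cross product → J_v[:, 0] = (6.0000,9.4641,-0.0000)
J_ω[:, 0] = z_0
entry J[0][0] = 6.0000

6.000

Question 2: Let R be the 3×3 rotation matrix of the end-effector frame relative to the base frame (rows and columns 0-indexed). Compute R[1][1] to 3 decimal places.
-1.000

End-effector y-axis (col 1 of R) = (0.0000,-1.0000,0.0000)
R[1][1] = -1.0000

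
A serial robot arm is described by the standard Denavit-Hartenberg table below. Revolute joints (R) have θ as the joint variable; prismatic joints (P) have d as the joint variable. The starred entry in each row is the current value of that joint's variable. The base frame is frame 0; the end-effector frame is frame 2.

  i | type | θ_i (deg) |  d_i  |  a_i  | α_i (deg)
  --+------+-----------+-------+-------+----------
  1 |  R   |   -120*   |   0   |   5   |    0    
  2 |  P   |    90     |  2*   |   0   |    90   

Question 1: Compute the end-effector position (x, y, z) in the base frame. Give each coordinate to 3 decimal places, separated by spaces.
-2.500 -4.330 2.000

after link 1: o_1 = (-2.5000, -4.3301, 0.0000)
after link 2: o_2 = (-2.5000, -4.3301, 2.0000)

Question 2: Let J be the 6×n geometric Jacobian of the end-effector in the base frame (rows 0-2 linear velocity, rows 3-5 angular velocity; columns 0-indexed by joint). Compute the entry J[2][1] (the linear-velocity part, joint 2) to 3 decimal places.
1.000

prismatic axis z_1 = (0.0000,0.0000,1.0000)
J_v[:, 1] = z_1; J_ω[:, 1] = (0,0,0)
entry J[2][1] = 1.0000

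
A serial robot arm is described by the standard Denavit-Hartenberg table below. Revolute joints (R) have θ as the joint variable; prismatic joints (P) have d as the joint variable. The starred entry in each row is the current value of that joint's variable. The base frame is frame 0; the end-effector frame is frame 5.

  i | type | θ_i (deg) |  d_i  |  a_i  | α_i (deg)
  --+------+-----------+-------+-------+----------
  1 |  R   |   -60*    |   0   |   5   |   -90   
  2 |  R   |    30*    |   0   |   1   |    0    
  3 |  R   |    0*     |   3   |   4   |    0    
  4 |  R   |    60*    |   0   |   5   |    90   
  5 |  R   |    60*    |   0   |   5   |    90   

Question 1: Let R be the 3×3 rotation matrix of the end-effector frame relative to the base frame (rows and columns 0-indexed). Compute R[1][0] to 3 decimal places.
0.433

End-effector x-axis (col 0 of R) = (0.7500,0.4330,-0.5000)
R[1][0] = 0.4330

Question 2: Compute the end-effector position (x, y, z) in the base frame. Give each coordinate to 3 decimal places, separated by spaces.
11.013 -4.415 -10.000

after link 1: o_1 = (2.5000, -4.3301, 0.0000)
after link 2: o_2 = (2.9330, -5.0801, -0.5000)
after link 3: o_3 = (7.2631, -6.5801, -2.5000)
after link 4: o_4 = (7.2631, -6.5801, -7.5000)
after link 5: o_5 = (11.0131, -4.4151, -10.0000)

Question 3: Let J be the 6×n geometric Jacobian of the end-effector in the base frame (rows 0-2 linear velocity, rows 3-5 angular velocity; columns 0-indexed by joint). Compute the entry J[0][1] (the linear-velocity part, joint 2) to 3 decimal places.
axis z_1 = (0.8660,0.5000,0.0000); lever o_n−o_1 = (8.5131,-0.0849,-10.0000)
cross product → J_v[:, 1] = (-5.0000,8.6603,-4.3301)
J_ω[:, 1] = z_1
entry J[0][1] = -5.0000

-5.000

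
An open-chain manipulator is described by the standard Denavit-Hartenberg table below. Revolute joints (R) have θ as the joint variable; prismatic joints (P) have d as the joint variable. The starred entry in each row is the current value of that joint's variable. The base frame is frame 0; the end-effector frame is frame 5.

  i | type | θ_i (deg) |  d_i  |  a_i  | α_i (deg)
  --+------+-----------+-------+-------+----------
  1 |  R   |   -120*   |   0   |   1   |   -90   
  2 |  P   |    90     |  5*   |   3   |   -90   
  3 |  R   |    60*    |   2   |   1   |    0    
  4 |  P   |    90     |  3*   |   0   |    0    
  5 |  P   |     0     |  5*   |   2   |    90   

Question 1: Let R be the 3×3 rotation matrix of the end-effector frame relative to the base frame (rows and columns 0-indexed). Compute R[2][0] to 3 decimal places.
End-effector x-axis (col 0 of R) = (-0.4330,0.2500,0.8660)
R[2][0] = 0.8660

0.866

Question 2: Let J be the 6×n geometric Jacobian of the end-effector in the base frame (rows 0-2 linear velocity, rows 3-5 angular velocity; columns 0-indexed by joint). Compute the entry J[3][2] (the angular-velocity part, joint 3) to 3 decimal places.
axis z_2 = (0.5000,0.8660,-0.0000); lever o_n−o_2 = (3.3840,9.5933,1.2321)
cross product → J_v[:, 2] = (1.0670,-0.6160,1.8660)
J_ω[:, 2] = z_2
entry J[3][2] = 0.5000

0.500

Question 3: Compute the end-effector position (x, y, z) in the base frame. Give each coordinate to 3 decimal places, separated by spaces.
7.214 6.227 -1.768

after link 1: o_1 = (-0.5000, -0.8660, 0.0000)
after link 2: o_2 = (3.8301, -3.3660, -3.0000)
after link 3: o_3 = (4.0801, -1.2010, -3.5000)
after link 4: o_4 = (5.5801, 1.3971, -3.5000)
after link 5: o_5 = (7.2141, 6.2272, -1.7679)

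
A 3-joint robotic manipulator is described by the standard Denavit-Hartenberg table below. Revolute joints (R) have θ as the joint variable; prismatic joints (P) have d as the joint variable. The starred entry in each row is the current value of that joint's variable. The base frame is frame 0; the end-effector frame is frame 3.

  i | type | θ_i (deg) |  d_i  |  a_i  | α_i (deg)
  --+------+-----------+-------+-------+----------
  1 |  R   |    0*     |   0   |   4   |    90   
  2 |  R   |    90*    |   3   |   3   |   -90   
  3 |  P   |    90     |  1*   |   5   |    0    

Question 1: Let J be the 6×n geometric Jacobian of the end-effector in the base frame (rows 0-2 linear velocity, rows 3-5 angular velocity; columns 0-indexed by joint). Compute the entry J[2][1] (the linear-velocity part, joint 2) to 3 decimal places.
axis z_1 = (0.0000,-1.0000,0.0000); lever o_n−o_1 = (-1.0000,2.0000,3.0000)
cross product → J_v[:, 1] = (-3.0000,-0.0000,-1.0000)
J_ω[:, 1] = z_1
entry J[2][1] = -1.0000

-1.000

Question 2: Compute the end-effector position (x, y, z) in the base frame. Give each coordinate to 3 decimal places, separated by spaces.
after link 1: o_1 = (4.0000, 0.0000, 0.0000)
after link 2: o_2 = (4.0000, -3.0000, 3.0000)
after link 3: o_3 = (3.0000, 2.0000, 3.0000)

3.000 2.000 3.000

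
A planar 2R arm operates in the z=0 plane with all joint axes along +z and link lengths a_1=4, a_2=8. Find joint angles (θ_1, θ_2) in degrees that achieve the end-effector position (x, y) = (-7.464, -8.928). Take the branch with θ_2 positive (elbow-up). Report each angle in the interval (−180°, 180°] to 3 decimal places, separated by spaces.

-150.006 30.009

cos θ_2 = (135.4205−4²−8²)/(2·4·8) = 0.8659; θ_2 = 30.0092° (elbow-up)
β = atan2(-8.9280,-7.4640) = -129.8963°; ψ = atan2(4.0011,10.9276) = 20.1101°
θ_1 = β − ψ = -150.0065°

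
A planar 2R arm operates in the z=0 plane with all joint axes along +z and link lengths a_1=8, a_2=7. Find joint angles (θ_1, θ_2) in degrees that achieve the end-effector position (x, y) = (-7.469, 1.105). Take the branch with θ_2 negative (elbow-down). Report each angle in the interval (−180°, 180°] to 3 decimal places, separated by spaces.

-135.004 -119.996

cos θ_2 = (57.0070−8²−7²)/(2·8·7) = -0.4999; θ_2 = -119.9959° (elbow-down)
β = atan2(1.1050,-7.4690) = 171.5844°; ψ = atan2(-6.0624,4.5004) = -53.4117°
θ_1 = β − ψ = 224.9961°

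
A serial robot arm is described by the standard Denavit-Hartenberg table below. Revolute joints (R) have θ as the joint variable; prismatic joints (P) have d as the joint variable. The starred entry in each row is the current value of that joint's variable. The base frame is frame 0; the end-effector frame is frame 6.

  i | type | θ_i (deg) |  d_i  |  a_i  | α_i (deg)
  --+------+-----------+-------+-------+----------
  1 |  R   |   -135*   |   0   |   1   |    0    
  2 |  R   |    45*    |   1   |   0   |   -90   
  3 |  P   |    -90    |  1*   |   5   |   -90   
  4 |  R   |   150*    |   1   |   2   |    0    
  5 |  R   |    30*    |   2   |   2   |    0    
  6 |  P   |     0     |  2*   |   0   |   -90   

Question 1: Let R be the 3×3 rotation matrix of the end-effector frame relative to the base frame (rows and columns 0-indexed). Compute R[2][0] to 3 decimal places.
-1.000

End-effector x-axis (col 0 of R) = (0.0000,0.0000,-1.0000)
R[2][0] = -1.0000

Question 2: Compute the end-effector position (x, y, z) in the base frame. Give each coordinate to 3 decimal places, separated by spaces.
-0.707 -5.707 2.268

after link 1: o_1 = (-0.7071, -0.7071, 0.0000)
after link 2: o_2 = (-0.7071, -0.7071, 1.0000)
after link 3: o_3 = (0.2929, -0.7071, 6.0000)
after link 4: o_4 = (-0.7071, -1.7071, 4.2679)
after link 5: o_5 = (-0.7071, -3.7071, 2.2679)
after link 6: o_6 = (-0.7071, -5.7071, 2.2679)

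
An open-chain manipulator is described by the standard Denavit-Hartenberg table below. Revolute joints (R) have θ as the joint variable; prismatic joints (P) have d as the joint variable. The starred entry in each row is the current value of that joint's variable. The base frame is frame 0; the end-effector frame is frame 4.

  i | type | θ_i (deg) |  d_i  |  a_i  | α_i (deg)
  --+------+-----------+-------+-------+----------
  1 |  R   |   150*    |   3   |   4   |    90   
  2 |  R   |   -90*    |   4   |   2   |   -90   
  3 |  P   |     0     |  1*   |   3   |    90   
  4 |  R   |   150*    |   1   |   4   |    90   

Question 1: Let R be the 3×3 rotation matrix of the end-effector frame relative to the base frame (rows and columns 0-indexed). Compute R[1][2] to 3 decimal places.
0.433

End-effector z-axis (col 2 of R) = (-0.7500,0.4330,-0.5000)
R[1][2] = 0.4330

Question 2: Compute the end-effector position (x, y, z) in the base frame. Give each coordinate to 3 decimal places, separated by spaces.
-3.562 7.830 1.464

after link 1: o_1 = (-3.4641, 2.0000, 3.0000)
after link 2: o_2 = (-1.4641, 5.4641, 1.0000)
after link 3: o_3 = (-2.3301, 5.9641, -2.0000)
after link 4: o_4 = (-3.5622, 7.8301, 1.4641)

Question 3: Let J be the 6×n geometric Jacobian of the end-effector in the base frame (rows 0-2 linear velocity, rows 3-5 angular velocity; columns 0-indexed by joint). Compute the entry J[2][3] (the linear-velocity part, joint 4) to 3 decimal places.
axis z_3 = (0.5000,0.8660,0.0000); lever o_n−o_3 = (-1.2321,1.8660,3.4641)
cross product → J_v[:, 3] = (3.0000,-1.7321,2.0000)
J_ω[:, 3] = z_3
entry J[2][3] = 2.0000

2.000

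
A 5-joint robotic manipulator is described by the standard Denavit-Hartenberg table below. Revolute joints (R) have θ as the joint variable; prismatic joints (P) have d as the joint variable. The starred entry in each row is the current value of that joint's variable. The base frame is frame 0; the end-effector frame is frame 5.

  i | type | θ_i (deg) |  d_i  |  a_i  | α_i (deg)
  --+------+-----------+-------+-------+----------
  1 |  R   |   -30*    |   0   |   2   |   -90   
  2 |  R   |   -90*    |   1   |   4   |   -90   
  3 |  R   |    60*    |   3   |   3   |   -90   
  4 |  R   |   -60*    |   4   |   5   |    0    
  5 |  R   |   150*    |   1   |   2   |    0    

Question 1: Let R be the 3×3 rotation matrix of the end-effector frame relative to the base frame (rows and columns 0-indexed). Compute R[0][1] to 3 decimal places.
0.433

End-effector y-axis (col 1 of R) = (0.4330,0.7500,-0.5000)
R[0][1] = 0.4330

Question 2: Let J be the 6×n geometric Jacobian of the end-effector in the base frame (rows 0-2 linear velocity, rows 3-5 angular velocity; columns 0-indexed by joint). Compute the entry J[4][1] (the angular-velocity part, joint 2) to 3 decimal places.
axis z_1 = (0.5000,0.8660,0.0000); lever o_n−o_1 = (1.4845,-8.0891,2.4199)
cross product → J_v[:, 1] = (2.0957,-1.2099,-5.3301)
J_ω[:, 1] = z_1
entry J[4][1] = 0.8660

0.866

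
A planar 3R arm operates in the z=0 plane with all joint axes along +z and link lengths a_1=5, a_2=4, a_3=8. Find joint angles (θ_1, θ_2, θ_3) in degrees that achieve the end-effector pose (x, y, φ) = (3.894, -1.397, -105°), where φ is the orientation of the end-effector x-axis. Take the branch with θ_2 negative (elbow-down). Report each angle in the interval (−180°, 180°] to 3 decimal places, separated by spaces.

wrist centre = target − a_3·(cos φ, sin φ) = (5.9646, 6.3304)
cos θ_2 = (75.6499−5²−4²)/(2·5·4) = 0.8662; θ_2 = -29.9744° (elbow-down)
β = atan2(6.3304,5.9646) = 46.7044°; ψ = atan2(-1.9985,8.4650) = -13.2834°
θ_1 = β − ψ = 59.9878°
θ_3 = φ − θ_1 − θ_2 = -135.0134° (wrapped to (-180°,180°])

59.988 -29.974 -135.013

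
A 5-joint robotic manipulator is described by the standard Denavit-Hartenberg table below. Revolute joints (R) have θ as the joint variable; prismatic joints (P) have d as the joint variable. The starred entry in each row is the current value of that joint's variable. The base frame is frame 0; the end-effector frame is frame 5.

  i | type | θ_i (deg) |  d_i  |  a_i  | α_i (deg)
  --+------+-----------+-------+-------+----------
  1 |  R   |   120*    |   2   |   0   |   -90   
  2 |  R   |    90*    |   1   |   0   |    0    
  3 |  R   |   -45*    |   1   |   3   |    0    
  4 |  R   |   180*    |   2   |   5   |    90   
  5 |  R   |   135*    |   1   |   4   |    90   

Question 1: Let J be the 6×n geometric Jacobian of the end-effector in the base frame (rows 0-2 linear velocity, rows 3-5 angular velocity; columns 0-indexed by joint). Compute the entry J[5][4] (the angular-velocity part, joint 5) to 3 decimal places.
-0.707

axis z_4 = (0.3536,-0.6124,-0.7071); lever o_n−o_4 = (-3.0959,-0.2945,-2.7071)
cross product → J_v[:, 4] = (1.4495,3.1463,-2.0000)
J_ω[:, 4] = z_4
entry J[5][4] = -0.7071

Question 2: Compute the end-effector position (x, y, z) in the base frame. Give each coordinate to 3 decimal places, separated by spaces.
-5.853 -3.519 0.707

after link 1: o_1 = (0.0000, 0.0000, 2.0000)
after link 2: o_2 = (-0.8660, -0.5000, 2.0000)
after link 3: o_3 = (-2.7927, 0.8371, -0.1213)
after link 4: o_4 = (-2.7570, -3.2247, 3.4142)
after link 5: o_5 = (-5.8529, -3.5193, 0.7071)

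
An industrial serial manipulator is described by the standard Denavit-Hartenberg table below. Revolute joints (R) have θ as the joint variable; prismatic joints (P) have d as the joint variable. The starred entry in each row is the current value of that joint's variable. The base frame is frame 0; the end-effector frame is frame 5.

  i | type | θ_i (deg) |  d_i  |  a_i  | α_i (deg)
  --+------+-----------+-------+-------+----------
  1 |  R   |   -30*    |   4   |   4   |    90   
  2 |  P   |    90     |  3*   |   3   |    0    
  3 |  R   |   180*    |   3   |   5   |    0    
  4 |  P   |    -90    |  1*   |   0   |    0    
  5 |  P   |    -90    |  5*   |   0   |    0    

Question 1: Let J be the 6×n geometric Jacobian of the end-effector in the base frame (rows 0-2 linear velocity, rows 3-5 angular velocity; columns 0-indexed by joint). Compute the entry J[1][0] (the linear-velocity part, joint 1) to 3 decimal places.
axis z_0 = ẑ; lever o_n−o_0 = (-2.5359,-12.3923,2.0000)
cross product → J_v[:, 0] = (12.3923,-2.5359,0.0000)
J_ω[:, 0] = z_0
entry J[1][0] = -2.5359

-2.536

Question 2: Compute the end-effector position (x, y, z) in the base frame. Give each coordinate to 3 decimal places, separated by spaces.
-2.536 -12.392 2.000

after link 1: o_1 = (3.4641, -2.0000, 4.0000)
after link 2: o_2 = (1.9641, -4.5981, 7.0000)
after link 3: o_3 = (0.4641, -7.1962, 2.0000)
after link 4: o_4 = (-0.0359, -8.0622, 2.0000)
after link 5: o_5 = (-2.5359, -12.3923, 2.0000)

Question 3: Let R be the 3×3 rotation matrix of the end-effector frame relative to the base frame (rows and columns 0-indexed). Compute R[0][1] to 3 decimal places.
End-effector y-axis (col 1 of R) = (-0.8660,0.5000,0.0000)
R[0][1] = -0.8660

-0.866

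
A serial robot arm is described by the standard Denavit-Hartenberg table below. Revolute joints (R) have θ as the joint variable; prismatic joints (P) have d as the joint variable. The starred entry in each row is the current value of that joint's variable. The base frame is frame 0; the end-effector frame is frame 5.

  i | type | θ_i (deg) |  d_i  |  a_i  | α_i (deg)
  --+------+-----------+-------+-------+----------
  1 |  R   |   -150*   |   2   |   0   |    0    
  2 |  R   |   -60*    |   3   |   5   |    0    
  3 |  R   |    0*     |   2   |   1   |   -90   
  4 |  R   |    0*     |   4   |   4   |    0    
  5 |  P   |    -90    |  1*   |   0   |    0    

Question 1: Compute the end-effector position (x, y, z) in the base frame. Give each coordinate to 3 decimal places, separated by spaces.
-11.160 0.670 7.000

after link 1: o_1 = (0.0000, 0.0000, 2.0000)
after link 2: o_2 = (-4.3301, 2.5000, 5.0000)
after link 3: o_3 = (-5.1962, 3.0000, 7.0000)
after link 4: o_4 = (-10.6603, 1.5359, 7.0000)
after link 5: o_5 = (-11.1603, 0.6699, 7.0000)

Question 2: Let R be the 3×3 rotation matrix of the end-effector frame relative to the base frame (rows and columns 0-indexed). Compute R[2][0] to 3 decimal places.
1.000

End-effector x-axis (col 0 of R) = (-0.0000,0.0000,1.0000)
R[2][0] = 1.0000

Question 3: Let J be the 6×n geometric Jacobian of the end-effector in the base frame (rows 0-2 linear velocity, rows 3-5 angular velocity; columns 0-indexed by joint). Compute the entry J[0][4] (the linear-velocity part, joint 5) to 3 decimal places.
-0.500

prismatic axis z_4 = (-0.5000,-0.8660,0.0000)
J_v[:, 4] = z_4; J_ω[:, 4] = (0,0,0)
entry J[0][4] = -0.5000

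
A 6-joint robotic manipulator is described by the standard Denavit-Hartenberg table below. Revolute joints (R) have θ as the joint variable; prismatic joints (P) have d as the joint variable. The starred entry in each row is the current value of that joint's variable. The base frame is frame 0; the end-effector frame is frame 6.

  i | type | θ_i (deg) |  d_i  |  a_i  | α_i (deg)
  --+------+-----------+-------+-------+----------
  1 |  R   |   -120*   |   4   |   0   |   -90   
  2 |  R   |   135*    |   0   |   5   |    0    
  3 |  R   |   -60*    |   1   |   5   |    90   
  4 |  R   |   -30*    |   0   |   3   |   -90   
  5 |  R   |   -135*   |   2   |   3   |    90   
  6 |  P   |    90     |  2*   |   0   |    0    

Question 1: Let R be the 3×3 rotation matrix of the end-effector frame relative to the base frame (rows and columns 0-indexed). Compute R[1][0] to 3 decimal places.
End-effector x-axis (col 0 of R) = (0.6853,-0.5451,-0.4830)
R[1][0] = -0.5451

-0.545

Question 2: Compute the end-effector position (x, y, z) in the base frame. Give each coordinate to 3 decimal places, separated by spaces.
3.308 -0.270 -4.700

after link 1: o_1 = (0.0000, 0.0000, 4.0000)
after link 2: o_2 = (1.7678, 3.0619, 0.4645)
after link 3: o_3 = (1.9867, 1.4411, -4.3652)
after link 4: o_4 = (0.3515, 1.6088, -6.8747)
after link 5: o_5 = (1.8539, -1.3744, -5.5171)
after link 6: o_6 = (3.3077, -0.2705, -4.7001)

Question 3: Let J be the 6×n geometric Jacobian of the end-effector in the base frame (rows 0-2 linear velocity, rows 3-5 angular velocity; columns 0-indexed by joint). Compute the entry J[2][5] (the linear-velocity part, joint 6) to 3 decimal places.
0.408

prismatic axis z_5 = (0.7269,0.5520,0.4085)
J_v[:, 5] = z_5; J_ω[:, 5] = (0,0,0)
entry J[2][5] = 0.4085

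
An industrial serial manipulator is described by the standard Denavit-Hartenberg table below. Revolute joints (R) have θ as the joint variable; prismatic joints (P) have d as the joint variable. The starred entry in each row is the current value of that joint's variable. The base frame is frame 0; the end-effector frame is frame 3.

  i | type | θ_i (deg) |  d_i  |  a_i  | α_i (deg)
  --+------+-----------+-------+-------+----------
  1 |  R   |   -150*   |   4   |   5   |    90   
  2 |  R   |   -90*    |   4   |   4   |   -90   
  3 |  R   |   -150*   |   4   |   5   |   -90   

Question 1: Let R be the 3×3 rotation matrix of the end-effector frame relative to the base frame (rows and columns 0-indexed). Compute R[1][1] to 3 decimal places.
0.500

End-effector y-axis (col 1 of R) = (0.8660,0.5000,-0.0000)
R[1][1] = 0.5000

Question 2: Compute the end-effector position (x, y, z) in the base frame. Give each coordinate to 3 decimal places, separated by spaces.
after link 1: o_1 = (-4.3301, -2.5000, 4.0000)
after link 2: o_2 = (-6.3301, 0.9641, 0.0000)
after link 3: o_3 = (-11.0442, 1.1292, 4.3301)

-11.044 1.129 4.330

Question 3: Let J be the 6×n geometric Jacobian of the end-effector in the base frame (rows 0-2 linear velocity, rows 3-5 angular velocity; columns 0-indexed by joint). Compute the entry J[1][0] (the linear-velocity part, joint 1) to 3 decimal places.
axis z_0 = ẑ; lever o_n−o_0 = (-11.0442,1.1292,4.3301)
cross product → J_v[:, 0] = (-1.1292,-11.0442,0.0000)
J_ω[:, 0] = z_0
entry J[1][0] = -11.0442

-11.044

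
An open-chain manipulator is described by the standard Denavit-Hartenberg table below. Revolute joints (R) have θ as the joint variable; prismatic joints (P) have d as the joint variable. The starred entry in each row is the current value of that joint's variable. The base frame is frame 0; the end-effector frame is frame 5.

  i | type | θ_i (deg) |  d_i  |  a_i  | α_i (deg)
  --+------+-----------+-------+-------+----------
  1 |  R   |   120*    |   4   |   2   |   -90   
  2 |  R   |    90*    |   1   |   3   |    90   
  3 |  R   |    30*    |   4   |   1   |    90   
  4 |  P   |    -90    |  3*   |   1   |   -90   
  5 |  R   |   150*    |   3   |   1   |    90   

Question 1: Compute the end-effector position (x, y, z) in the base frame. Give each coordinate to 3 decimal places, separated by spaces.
-3.656 4.663 -3.714

after link 1: o_1 = (-1.0000, 1.7321, 4.0000)
after link 2: o_2 = (-1.8660, 1.2321, 1.0000)
after link 3: o_3 = (-4.2990, 4.4462, 0.1340)
after link 4: o_4 = (-1.5490, 4.8792, -1.3660)
after link 5: o_5 = (-3.6561, 4.6627, -3.7141)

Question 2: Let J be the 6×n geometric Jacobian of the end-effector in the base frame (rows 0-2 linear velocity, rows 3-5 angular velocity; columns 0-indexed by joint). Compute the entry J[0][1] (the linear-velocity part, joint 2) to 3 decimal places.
axis z_1 = (-0.8660,-0.5000,0.0000); lever o_n−o_1 = (-2.6561,2.9306,-7.7141)
cross product → J_v[:, 1] = (3.8571,-6.6806,-3.8660)
J_ω[:, 1] = z_1
entry J[0][1] = 3.8571

3.857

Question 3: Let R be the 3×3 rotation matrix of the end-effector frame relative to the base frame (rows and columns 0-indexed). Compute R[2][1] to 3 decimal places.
End-effector y-axis (col 1 of R) = (-0.4330,-0.2500,-0.8660)
R[2][1] = -0.8660

-0.866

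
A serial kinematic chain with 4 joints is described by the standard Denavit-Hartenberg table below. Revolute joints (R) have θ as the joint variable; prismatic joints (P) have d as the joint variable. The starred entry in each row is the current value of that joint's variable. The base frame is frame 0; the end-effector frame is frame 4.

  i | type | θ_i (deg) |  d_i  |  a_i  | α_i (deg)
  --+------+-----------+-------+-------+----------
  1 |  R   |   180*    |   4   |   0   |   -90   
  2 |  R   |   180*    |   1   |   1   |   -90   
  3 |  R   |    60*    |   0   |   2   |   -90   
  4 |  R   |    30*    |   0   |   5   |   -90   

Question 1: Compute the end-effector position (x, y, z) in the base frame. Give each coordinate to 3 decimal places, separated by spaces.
after link 1: o_1 = (0.0000, 0.0000, 4.0000)
after link 2: o_2 = (1.0000, -1.0000, 4.0000)
after link 3: o_3 = (2.0000, 0.7321, 4.0000)
after link 4: o_4 = (4.1651, 4.4821, 1.5000)

4.165 4.482 1.500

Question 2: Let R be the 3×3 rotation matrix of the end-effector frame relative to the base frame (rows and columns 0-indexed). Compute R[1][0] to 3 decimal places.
0.750

End-effector x-axis (col 0 of R) = (0.4330,0.7500,-0.5000)
R[1][0] = 0.7500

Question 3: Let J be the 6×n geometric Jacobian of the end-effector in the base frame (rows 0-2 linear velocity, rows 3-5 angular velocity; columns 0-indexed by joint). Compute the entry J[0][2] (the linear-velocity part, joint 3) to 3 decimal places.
axis z_2 = (0.0000,-0.0000,1.0000); lever o_n−o_2 = (3.1651,5.4821,-2.5000)
cross product → J_v[:, 2] = (-5.4821,3.1651,0.0000)
J_ω[:, 2] = z_2
entry J[0][2] = -5.4821

-5.482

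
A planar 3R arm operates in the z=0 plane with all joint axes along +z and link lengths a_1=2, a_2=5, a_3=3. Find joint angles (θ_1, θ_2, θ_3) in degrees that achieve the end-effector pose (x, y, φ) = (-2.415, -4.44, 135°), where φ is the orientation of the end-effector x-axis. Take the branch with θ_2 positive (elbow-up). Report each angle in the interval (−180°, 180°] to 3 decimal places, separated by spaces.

-125.144 45.020 -144.876

wrist centre = target − a_3·(cos φ, sin φ) = (-0.2937, -6.5613)
cos θ_2 = (43.1372−2²−5²)/(2·2·5) = 0.7069; θ_2 = 45.0201° (elbow-up)
β = atan2(-6.5613,-0.2937) = -92.5628°; ψ = atan2(3.5368,5.5343) = 32.5812°
θ_1 = β − ψ = -125.1440°
θ_3 = φ − θ_1 − θ_2 = -144.8761° (wrapped to (-180°,180°])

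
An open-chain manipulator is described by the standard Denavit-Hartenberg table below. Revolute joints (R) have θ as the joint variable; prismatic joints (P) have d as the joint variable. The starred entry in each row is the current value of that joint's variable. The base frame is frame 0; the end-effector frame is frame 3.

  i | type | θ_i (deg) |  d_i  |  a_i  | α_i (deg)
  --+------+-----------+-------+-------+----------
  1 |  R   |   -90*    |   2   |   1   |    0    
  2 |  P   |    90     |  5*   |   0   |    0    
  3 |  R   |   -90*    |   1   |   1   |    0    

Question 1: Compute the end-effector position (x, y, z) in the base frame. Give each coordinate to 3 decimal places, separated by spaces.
0.000 -2.000 8.000

after link 1: o_1 = (0.0000, -1.0000, 2.0000)
after link 2: o_2 = (0.0000, -1.0000, 7.0000)
after link 3: o_3 = (0.0000, -2.0000, 8.0000)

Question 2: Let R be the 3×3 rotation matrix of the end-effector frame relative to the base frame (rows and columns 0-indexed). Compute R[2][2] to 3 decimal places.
1.000

End-effector z-axis (col 2 of R) = (0.0000,0.0000,1.0000)
R[2][2] = 1.0000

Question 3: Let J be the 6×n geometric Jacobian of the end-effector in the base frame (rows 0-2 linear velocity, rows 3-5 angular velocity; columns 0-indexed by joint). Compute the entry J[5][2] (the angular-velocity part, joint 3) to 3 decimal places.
1.000

axis z_2 = (0.0000,0.0000,1.0000); lever o_n−o_2 = (0.0000,-1.0000,1.0000)
cross product → J_v[:, 2] = (1.0000,0.0000,-0.0000)
J_ω[:, 2] = z_2
entry J[5][2] = 1.0000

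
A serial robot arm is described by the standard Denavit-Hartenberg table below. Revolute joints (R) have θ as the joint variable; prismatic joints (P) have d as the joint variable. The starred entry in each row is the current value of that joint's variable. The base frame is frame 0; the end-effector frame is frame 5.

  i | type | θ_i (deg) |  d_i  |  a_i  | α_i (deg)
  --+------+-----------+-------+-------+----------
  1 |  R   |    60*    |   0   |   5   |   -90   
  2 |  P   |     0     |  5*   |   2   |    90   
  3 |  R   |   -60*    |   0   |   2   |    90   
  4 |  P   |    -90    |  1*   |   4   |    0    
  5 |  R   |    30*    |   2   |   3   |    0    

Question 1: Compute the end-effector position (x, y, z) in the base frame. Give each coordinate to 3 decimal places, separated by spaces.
2.670 5.562 -6.598

after link 1: o_1 = (2.5000, 4.3301, 0.0000)
after link 2: o_2 = (-0.8301, 8.5622, 0.0000)
after link 3: o_3 = (1.1699, 8.5622, 0.0000)
after link 4: o_4 = (1.1699, 7.5622, -4.0000)
after link 5: o_5 = (2.6699, 5.5622, -6.5981)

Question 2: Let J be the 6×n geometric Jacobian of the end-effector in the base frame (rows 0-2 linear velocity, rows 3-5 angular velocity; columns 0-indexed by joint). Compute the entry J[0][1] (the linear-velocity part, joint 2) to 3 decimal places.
prismatic axis z_1 = (-0.8660,0.5000,0.0000)
J_v[:, 1] = z_1; J_ω[:, 1] = (0,0,0)
entry J[0][1] = -0.8660

-0.866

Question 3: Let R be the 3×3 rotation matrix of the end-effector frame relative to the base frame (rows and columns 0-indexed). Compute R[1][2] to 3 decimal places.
End-effector z-axis (col 2 of R) = (0.0000,-1.0000,0.0000)
R[1][2] = -1.0000

-1.000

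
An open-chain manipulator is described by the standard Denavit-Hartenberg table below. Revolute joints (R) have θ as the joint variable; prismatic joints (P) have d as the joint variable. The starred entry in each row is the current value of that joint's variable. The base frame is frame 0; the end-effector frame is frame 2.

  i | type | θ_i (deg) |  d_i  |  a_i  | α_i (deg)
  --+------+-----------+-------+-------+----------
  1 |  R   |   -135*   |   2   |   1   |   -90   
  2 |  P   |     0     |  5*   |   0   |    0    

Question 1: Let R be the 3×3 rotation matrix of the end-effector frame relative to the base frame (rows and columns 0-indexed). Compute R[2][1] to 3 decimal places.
End-effector y-axis (col 1 of R) = (0.0000,-0.0000,-1.0000)
R[2][1] = -1.0000

-1.000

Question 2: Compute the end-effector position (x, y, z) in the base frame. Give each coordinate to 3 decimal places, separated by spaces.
after link 1: o_1 = (-0.7071, -0.7071, 2.0000)
after link 2: o_2 = (2.8284, -4.2426, 2.0000)

2.828 -4.243 2.000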